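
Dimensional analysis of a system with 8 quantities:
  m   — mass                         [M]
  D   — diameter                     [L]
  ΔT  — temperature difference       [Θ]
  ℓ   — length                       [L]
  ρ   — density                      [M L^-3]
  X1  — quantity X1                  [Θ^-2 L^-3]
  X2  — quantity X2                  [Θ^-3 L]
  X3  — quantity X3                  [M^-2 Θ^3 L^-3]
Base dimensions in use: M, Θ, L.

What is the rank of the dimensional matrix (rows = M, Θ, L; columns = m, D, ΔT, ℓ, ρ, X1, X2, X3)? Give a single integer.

3

Write exponents as rows M,Θ,L / cols m,D,ΔT,ℓ,ρ,X1,X2,X3:
  M: [ 1  0  0  0  1  0  0 -2]
  Θ: [ 0  0  1  0  0 -2 -3  3]
  L: [ 0  1  0  1 -3 -3  1 -3]
RREF → pivots at {m,D,ΔT} ⇒ r = 3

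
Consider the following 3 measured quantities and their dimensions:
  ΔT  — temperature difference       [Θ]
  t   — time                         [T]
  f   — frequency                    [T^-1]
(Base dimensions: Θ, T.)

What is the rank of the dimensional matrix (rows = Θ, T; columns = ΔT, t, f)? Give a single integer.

2

Exponent matrix [Θ,T] × [ΔT,t,f]:
  Θ: [ 1  0  0]
  T: [ 0  1 -1]
RREF → pivots at {ΔT,t} ⇒ r = 2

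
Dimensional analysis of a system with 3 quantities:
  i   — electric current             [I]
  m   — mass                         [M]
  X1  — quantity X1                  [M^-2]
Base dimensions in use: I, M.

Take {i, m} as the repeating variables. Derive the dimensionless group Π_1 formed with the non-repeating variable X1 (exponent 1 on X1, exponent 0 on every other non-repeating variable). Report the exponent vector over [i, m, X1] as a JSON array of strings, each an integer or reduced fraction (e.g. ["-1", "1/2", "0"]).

Dimensional matrix (I×M by i×m×X1):
  I: [ 1  0  0]
  M: [ 0  1 -2]
Row reduction gives pivot columns i,m; rank = 2
Pivot set = {i,m}, free = {X1}
RREF:
  r0: [   1    0    0]
  r1: [   0    1   -2]
Fix exponent of X1 at 1; solve each RREF row for its pivot's exponent:
  r0: exp(i) + (0)·1 = 0 ⇒ exp(i) = 0
  r1: exp(m) + (-2)·1 = 0 ⇒ exp(m) = 2
Π_1 = m^2 · X1

["0", "2", "1"]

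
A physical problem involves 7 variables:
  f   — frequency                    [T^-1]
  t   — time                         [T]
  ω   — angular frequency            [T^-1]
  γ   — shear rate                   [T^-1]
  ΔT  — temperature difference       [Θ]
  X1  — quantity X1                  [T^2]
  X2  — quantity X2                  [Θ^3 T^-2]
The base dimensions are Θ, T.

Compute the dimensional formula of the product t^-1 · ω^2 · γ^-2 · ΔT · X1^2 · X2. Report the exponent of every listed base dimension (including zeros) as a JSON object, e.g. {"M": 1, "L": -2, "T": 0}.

{"Θ": 4, "T": 1}

Exponent matrix [Θ,T] × [f,t,ω,γ,ΔT,X1,X2]:
  Θ: [ 0  0  0  0  1  0  3]
  T: [-1  1 -1 -1  0  2 -2]
  [Θ]: (-1)·0+(2)·0+(-2)·0+(1)·1+(2)·0+(1)·3 = 4
  [T]: (-1)·1+(2)·-1+(-2)·-1+(1)·0+(2)·2+(1)·-2 = 1
⇒ Θ^4 T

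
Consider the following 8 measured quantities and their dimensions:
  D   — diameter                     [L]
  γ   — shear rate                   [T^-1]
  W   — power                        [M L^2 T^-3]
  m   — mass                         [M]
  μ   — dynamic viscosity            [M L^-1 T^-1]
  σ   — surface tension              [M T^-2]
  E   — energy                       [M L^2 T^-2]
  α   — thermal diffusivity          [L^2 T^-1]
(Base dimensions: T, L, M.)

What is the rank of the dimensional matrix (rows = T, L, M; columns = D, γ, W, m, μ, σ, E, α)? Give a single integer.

Write exponents as rows T,L,M / cols D,γ,W,m,μ,σ,E,α:
  T: [ 0 -1 -3  0 -1 -2 -2 -1]
  L: [ 1  0  2  0 -1  0  2  2]
  M: [ 0  0  1  1  1  1  1  0]
Row reduction gives pivot columns D,γ,W; rank = 3

3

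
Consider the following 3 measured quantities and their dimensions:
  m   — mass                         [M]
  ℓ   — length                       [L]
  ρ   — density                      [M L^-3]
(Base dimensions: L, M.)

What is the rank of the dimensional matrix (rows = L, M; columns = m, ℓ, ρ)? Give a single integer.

Dimensional matrix (L×M by m×ℓ×ρ):
  L: [ 0  1 -3]
  M: [ 1  0  1]
Echelon form has 2 nonzero rows (pivots: m,ℓ)

2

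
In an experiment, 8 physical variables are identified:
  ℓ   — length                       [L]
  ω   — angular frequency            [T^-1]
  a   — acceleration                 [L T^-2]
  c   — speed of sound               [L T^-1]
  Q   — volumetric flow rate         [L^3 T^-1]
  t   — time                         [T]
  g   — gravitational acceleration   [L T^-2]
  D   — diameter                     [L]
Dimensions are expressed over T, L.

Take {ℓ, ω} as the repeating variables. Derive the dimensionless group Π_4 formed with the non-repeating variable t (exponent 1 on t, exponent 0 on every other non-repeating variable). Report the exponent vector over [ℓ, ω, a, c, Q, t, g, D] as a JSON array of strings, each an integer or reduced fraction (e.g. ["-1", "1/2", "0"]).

Write exponents as rows T,L / cols ℓ,ω,a,c,Q,t,g,D:
  T: [ 0 -1 -2 -1 -1  1 -2  0]
  L: [ 1  0  1  1  3  0  1  1]
Echelon form has 2 nonzero rows (pivots: ℓ,ω)
Pivot set = {ℓ,ω}, free = {a,c,Q,t,g,D}
RREF:
  r0: [   1    0    1    1    3    0    1    1]
  r1: [   0    1    2    1    1   -1    2    0]
Fix exponent of t at 1, a at 0, c at 0, Q at 0, g at 0, D at 0; solve each RREF row for its pivot's exponent:
  r0: exp(ℓ) + (0)·1 = 0 ⇒ exp(ℓ) = 0
  r1: exp(ω) + (-1)·1 = 0 ⇒ exp(ω) = 1
Π_4 = ω · t

["0", "1", "0", "0", "0", "1", "0", "0"]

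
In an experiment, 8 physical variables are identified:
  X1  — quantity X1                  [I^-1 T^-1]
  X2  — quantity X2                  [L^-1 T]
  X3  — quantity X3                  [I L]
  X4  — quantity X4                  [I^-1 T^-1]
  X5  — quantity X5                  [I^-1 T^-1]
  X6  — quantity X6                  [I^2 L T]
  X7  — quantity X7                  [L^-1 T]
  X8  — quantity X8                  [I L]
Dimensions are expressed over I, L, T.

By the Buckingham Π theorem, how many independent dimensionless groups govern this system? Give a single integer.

Dimensional matrix (I×L×T by X1×X2×X3×X4×X5×X6×X7×X8):
  I: [-1  0  1 -1 -1  2  0  1]
  L: [ 0 -1  1  0  0  1 -1  1]
  T: [-1  1  0 -1 -1  1  1  0]
RREF → pivots at {X1,X2} ⇒ r = 2
Π count = n − r = 8 − 2 = 6

6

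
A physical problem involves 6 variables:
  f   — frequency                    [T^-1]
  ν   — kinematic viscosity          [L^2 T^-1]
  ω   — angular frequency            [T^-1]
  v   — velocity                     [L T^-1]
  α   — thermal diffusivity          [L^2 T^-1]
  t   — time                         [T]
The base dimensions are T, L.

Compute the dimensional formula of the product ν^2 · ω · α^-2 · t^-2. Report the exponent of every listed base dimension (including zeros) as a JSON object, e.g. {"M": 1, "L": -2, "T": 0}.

{"T": -3, "L": 0}

Dimensional matrix (T×L by f×ν×ω×v×α×t):
  T: [-1 -1 -1 -1 -1  1]
  L: [ 0  2  0  1  2  0]
  [T]: (2)·-1+(1)·-1+(-2)·-1+(-2)·1 = -3
  [L]: (2)·2+(1)·0+(-2)·2+(-2)·0 = 0
⇒ T^-3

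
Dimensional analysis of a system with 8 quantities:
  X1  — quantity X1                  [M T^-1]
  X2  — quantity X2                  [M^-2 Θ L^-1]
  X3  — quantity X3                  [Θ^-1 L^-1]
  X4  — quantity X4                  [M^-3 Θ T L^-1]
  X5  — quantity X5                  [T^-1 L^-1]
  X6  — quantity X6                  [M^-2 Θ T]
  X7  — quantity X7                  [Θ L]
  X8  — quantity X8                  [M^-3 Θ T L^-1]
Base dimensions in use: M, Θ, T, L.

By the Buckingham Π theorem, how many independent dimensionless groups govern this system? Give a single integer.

Exponent matrix [M,Θ,T,L] × [X1,X2,X3,X4,X5,X6,X7,X8]:
  M: [ 1 -2  0 -3  0 -2  0 -3]
  Θ: [ 0  1 -1  1  0  1  1  1]
  T: [-1  0  0  1 -1  1  0  1]
  L: [ 0 -1 -1 -1 -1  0  1 -1]
RREF → pivots at {X1,X2,X3} ⇒ r = 3
Π count = n − r = 8 − 3 = 5

5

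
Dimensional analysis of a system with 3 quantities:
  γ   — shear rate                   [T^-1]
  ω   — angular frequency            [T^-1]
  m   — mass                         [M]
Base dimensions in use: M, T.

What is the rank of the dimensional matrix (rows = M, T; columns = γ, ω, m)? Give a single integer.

Exponent matrix [M,T] × [γ,ω,m]:
  M: [ 0  0  1]
  T: [-1 -1  0]
Row reduction gives pivot columns γ,m; rank = 2

2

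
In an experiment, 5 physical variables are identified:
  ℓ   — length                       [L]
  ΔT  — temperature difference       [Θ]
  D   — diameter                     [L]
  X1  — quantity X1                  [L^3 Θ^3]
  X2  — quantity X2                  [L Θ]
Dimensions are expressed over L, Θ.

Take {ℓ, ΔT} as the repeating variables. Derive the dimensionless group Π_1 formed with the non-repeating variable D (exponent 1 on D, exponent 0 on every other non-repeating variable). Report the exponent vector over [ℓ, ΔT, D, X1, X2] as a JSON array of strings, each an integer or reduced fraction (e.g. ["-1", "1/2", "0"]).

Dimensional matrix (L×Θ by ℓ×ΔT×D×X1×X2):
  L: [ 1  0  1  3  1]
  Θ: [ 0  1  0  3  1]
Echelon form has 2 nonzero rows (pivots: ℓ,ΔT)
Repeat: ℓ,ΔT; free: D,X1,X2
RREF:
  r0: [   1    0    1    3    1]
  r1: [   0    1    0    3    1]
Fix exponent of D at 1, X1 at 0, X2 at 0; solve each RREF row for its pivot's exponent:
  r0: exp(ℓ) + (1)·1 = 0 ⇒ exp(ℓ) = -1
  r1: exp(ΔT) + (0)·1 = 0 ⇒ exp(ΔT) = 0
Π_1 = ℓ^-1 · D

["-1", "0", "1", "0", "0"]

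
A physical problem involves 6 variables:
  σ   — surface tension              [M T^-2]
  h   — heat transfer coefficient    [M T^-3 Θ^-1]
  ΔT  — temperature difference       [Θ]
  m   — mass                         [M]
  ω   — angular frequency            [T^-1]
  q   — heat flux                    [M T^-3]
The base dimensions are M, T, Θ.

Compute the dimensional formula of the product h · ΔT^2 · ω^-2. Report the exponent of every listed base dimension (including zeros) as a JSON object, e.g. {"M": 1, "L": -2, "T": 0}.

{"M": 1, "T": -1, "Θ": 1}

Dimensional matrix (M×T×Θ by σ×h×ΔT×m×ω×q):
  M: [ 1  1  0  1  0  1]
  T: [-2 -3  0  0 -1 -3]
  Θ: [ 0 -1  1  0  0  0]
  [M]: (1)·1+(2)·0+(-2)·0 = 1
  [T]: (1)·-3+(2)·0+(-2)·-1 = -1
  [Θ]: (1)·-1+(2)·1+(-2)·0 = 1
⇒ M T^-1 Θ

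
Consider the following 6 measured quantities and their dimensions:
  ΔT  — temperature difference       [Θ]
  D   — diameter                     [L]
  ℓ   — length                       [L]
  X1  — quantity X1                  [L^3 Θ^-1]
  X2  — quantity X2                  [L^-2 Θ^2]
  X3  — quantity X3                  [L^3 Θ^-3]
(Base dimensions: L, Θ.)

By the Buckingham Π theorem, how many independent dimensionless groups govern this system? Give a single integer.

4

Write exponents as rows L,Θ / cols ΔT,D,ℓ,X1,X2,X3:
  L: [ 0  1  1  3 -2  3]
  Θ: [ 1  0  0 -1  2 -3]
Echelon form has 2 nonzero rows (pivots: ΔT,D)
6 vars − rank 2 = 4 Π groups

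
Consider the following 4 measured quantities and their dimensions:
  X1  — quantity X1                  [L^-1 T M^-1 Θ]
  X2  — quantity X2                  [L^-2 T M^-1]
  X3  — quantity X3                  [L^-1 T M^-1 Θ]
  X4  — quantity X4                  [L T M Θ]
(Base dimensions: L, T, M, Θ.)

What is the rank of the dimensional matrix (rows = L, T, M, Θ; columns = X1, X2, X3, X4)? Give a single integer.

3

Write exponents as rows L,T,M,Θ / cols X1,X2,X3,X4:
  L: [-1 -2 -1  1]
  T: [ 1  1  1  1]
  M: [-1 -1 -1  1]
  Θ: [ 1  0  1  1]
RREF → pivots at {X1,X2,X4} ⇒ r = 3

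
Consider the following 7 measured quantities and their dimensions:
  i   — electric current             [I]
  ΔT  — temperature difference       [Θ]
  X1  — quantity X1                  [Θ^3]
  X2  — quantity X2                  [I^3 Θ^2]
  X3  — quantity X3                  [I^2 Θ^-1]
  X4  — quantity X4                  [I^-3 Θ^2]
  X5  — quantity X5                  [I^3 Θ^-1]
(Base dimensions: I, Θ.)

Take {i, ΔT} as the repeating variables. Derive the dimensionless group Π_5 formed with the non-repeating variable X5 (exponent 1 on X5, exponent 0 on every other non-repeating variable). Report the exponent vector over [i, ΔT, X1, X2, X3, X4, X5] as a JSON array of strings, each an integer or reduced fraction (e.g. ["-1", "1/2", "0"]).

Exponent matrix [I,Θ] × [i,ΔT,X1,X2,X3,X4,X5]:
  I: [ 1  0  0  3  2 -3  3]
  Θ: [ 0  1  3  2 -1  2 -1]
Row reduction gives pivot columns i,ΔT; rank = 2
Repeat: i,ΔT; free: X1,X2,X3,X4,X5
RREF:
  r0: [   1    0    0    3    2   -3    3]
  r1: [   0    1    3    2   -1    2   -1]
Fix exponent of X5 at 1, X1 at 0, X2 at 0, X3 at 0, X4 at 0; solve each RREF row for its pivot's exponent:
  r0: exp(i) + (3)·1 = 0 ⇒ exp(i) = -3
  r1: exp(ΔT) + (-1)·1 = 0 ⇒ exp(ΔT) = 1
Π_5 = i^-3 · ΔT · X5

["-3", "1", "0", "0", "0", "0", "1"]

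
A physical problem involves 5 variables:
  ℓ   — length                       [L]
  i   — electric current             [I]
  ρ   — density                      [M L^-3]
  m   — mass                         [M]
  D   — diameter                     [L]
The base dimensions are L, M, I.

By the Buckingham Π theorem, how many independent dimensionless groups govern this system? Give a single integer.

2

Dimensional matrix (L×M×I by ℓ×i×ρ×m×D):
  L: [ 1  0 -3  0  1]
  M: [ 0  0  1  1  0]
  I: [ 0  1  0  0  0]
Row reduction gives pivot columns ℓ,i,ρ; rank = 3
5 vars − rank 3 = 2 Π groups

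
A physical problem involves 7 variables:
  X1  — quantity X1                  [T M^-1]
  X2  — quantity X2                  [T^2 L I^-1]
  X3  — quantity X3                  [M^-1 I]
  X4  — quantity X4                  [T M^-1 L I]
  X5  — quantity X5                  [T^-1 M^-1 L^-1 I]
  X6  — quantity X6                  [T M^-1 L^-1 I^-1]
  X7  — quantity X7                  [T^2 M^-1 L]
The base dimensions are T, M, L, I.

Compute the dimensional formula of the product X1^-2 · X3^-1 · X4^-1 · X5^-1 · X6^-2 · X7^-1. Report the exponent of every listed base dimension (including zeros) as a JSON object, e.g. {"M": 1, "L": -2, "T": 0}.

Dimensional matrix (T×M×L×I by X1×X2×X3×X4×X5×X6×X7):
  T: [ 1  2  0  1 -1  1  2]
  M: [-1  0 -1 -1 -1 -1 -1]
  L: [ 0  1  0  1 -1 -1  1]
  I: [ 0 -1  1  1  1 -1  0]
  [T]: (-2)·1+(-1)·0+(-1)·1+(-1)·-1+(-2)·1+(-1)·2 = -6
  [M]: (-2)·-1+(-1)·-1+(-1)·-1+(-1)·-1+(-2)·-1+(-1)·-1 = 8
  [L]: (-2)·0+(-1)·0+(-1)·1+(-1)·-1+(-2)·-1+(-1)·1 = 1
  [I]: (-2)·0+(-1)·1+(-1)·1+(-1)·1+(-2)·-1+(-1)·0 = -1
⇒ T^-6 M^8 L I^-1

{"T": -6, "M": 8, "L": 1, "I": -1}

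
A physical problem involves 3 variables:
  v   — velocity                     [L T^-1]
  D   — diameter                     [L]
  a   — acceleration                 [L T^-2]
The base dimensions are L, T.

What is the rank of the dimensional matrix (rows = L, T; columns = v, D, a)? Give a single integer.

Dimensional matrix (L×T by v×D×a):
  L: [ 1  1  1]
  T: [-1  0 -2]
RREF → pivots at {v,D} ⇒ r = 2

2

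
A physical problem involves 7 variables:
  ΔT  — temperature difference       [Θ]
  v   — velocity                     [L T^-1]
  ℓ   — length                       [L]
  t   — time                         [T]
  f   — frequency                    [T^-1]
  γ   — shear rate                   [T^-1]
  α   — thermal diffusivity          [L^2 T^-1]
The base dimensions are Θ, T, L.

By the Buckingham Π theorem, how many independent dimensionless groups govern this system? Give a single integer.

4

Exponent matrix [Θ,T,L] × [ΔT,v,ℓ,t,f,γ,α]:
  Θ: [ 1  0  0  0  0  0  0]
  T: [ 0 -1  0  1 -1 -1 -1]
  L: [ 0  1  1  0  0  0  2]
RREF → pivots at {ΔT,v,ℓ} ⇒ r = 3
Π count = n − r = 7 − 3 = 4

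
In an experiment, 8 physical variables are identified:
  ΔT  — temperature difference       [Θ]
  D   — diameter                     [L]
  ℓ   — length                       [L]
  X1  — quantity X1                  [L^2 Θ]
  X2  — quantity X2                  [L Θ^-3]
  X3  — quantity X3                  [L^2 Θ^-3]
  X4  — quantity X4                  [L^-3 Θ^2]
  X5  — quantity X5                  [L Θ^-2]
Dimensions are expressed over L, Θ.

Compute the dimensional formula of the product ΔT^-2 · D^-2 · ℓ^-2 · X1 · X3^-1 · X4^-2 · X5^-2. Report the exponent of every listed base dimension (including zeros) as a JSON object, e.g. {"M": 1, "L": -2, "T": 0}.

Write exponents as rows L,Θ / cols ΔT,D,ℓ,X1,X2,X3,X4,X5:
  L: [ 0  1  1  2  1  2 -3  1]
  Θ: [ 1  0  0  1 -3 -3  2 -2]
  [L]: (-2)·0+(-2)·1+(-2)·1+(1)·2+(-1)·2+(-2)·-3+(-2)·1 = 0
  [Θ]: (-2)·1+(-2)·0+(-2)·0+(1)·1+(-1)·-3+(-2)·2+(-2)·-2 = 2
⇒ Θ^2

{"L": 0, "Θ": 2}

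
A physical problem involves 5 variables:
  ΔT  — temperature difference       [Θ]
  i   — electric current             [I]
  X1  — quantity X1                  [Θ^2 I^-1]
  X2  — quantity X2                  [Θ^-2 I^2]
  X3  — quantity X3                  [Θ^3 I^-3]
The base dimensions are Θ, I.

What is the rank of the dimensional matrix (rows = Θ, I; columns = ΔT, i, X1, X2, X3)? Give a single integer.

Write exponents as rows Θ,I / cols ΔT,i,X1,X2,X3:
  Θ: [ 1  0  2 -2  3]
  I: [ 0  1 -1  2 -3]
RREF → pivots at {ΔT,i} ⇒ r = 2

2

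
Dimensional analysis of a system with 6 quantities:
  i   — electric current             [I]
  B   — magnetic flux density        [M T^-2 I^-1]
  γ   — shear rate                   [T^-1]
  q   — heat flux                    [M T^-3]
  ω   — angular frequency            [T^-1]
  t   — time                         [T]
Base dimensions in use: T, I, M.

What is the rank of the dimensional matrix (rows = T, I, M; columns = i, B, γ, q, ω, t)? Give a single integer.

Write exponents as rows T,I,M / cols i,B,γ,q,ω,t:
  T: [ 0 -2 -1 -3 -1  1]
  I: [ 1 -1  0  0  0  0]
  M: [ 0  1  0  1  0  0]
Echelon form has 3 nonzero rows (pivots: i,B,γ)

3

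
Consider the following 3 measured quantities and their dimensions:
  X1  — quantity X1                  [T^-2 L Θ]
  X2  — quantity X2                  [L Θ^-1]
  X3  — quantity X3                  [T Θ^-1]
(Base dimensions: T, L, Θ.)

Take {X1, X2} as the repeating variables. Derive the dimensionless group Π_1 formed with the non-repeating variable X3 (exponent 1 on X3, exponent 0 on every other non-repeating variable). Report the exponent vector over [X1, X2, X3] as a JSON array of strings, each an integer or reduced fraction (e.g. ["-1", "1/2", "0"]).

["1/2", "-1/2", "1"]

Write exponents as rows T,L,Θ / cols X1,X2,X3:
  T: [-2  0  1]
  L: [ 1  1  0]
  Θ: [ 1 -1 -1]
RREF → pivots at {X1,X2} ⇒ r = 2
Repeat: X1,X2; free: X3
RREF:
  r0: [   1    0 -1/2]
  r1: [   0    1  1/2]
  r2: [   0    0    0]
Fix exponent of X3 at 1; solve each RREF row for its pivot's exponent:
  r0: exp(X1) + (-1/2)·1 = 0 ⇒ exp(X1) = 1/2
  r1: exp(X2) + (1/2)·1 = 0 ⇒ exp(X2) = -1/2
Π_1 = X1^(1/2) · X2^(-1/2) · X3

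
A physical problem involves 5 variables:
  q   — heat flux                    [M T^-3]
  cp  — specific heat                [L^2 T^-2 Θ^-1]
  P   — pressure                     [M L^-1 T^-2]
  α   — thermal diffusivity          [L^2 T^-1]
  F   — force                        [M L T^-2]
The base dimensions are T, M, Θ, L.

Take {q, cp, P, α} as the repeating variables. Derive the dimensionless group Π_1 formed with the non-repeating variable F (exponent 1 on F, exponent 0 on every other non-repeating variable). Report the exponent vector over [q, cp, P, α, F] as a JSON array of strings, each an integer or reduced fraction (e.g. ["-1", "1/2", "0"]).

["2", "0", "-3", "-2", "1"]

Write exponents as rows T,M,Θ,L / cols q,cp,P,α,F:
  T: [-3 -2 -2 -1 -2]
  M: [ 1  0  1  0  1]
  Θ: [ 0 -1  0  0  0]
  L: [ 0  2 -1  2  1]
RREF → pivots at {q,cp,P,α} ⇒ r = 4
Pivot set = {q,cp,P,α}, free = {F}
RREF:
  r0: [   1    0    0    0   -2]
  r1: [   0    1    0    0    0]
  r2: [   0    0    1    0    3]
  r3: [   0    0    0    1    2]
Fix exponent of F at 1; solve each RREF row for its pivot's exponent:
  r0: exp(q) + (-2)·1 = 0 ⇒ exp(q) = 2
  r1: exp(cp) + (0)·1 = 0 ⇒ exp(cp) = 0
  r2: exp(P) + (3)·1 = 0 ⇒ exp(P) = -3
  r3: exp(α) + (2)·1 = 0 ⇒ exp(α) = -2
Π_1 = q^2 · P^-3 · α^-2 · F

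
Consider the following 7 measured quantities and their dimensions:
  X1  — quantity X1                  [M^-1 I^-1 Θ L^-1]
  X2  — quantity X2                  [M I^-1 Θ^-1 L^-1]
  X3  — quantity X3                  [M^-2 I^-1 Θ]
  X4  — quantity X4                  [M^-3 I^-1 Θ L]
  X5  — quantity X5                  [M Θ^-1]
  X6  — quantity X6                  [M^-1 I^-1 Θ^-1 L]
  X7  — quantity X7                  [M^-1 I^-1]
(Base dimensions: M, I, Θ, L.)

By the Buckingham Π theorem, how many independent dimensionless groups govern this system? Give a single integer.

4

Exponent matrix [M,I,Θ,L] × [X1,X2,X3,X4,X5,X6,X7]:
  M: [-1  1 -2 -3  1 -1 -1]
  I: [-1 -1 -1 -1  0 -1 -1]
  Θ: [ 1 -1  1  1 -1 -1  0]
  L: [-1 -1  0  1  0  1  0]
Row reduction gives pivot columns X1,X2,X3; rank = 3
7 vars − rank 3 = 4 Π groups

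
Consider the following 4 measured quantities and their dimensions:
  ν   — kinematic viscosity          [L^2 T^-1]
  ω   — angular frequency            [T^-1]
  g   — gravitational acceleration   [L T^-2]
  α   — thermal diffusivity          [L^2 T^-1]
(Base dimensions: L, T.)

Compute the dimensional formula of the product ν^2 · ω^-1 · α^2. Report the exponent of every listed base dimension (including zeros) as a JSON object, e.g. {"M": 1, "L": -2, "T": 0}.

{"L": 8, "T": -3}

Exponent matrix [L,T] × [ν,ω,g,α]:
  L: [ 2  0  1  2]
  T: [-1 -1 -2 -1]
  [L]: (2)·2+(-1)·0+(2)·2 = 8
  [T]: (2)·-1+(-1)·-1+(2)·-1 = -3
⇒ L^8 T^-3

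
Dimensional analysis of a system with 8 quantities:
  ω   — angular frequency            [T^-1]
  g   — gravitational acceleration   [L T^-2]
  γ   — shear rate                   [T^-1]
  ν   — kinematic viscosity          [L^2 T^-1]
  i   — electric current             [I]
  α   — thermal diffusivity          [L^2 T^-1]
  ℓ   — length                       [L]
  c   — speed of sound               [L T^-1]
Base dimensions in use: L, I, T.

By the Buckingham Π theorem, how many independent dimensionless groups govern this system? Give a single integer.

Dimensional matrix (L×I×T by ω×g×γ×ν×i×α×ℓ×c):
  L: [ 0  1  0  2  0  2  1  1]
  I: [ 0  0  0  0  1  0  0  0]
  T: [-1 -2 -1 -1  0 -1  0 -1]
Row reduction gives pivot columns ω,g,i; rank = 3
n=8, r=3 ⇒ 5 dimensionless groups

5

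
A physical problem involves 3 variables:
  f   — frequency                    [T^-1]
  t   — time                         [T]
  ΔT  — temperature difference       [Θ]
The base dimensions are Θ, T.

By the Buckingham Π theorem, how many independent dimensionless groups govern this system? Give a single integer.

1

Exponent matrix [Θ,T] × [f,t,ΔT]:
  Θ: [ 0  0  1]
  T: [-1  1  0]
RREF → pivots at {f,ΔT} ⇒ r = 2
n=3, r=2 ⇒ 1 dimensionless group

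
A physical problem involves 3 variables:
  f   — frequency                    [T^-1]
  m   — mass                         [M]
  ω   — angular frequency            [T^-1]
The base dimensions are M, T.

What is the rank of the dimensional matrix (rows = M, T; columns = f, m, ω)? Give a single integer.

2

Exponent matrix [M,T] × [f,m,ω]:
  M: [ 0  1  0]
  T: [-1  0 -1]
RREF → pivots at {f,m} ⇒ r = 2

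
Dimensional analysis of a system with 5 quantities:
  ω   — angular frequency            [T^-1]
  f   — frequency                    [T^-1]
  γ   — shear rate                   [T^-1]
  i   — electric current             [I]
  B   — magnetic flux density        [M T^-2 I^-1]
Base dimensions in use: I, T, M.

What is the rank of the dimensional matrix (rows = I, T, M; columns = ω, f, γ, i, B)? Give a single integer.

Dimensional matrix (I×T×M by ω×f×γ×i×B):
  I: [ 0  0  0  1 -1]
  T: [-1 -1 -1  0 -2]
  M: [ 0  0  0  0  1]
RREF → pivots at {ω,i,B} ⇒ r = 3

3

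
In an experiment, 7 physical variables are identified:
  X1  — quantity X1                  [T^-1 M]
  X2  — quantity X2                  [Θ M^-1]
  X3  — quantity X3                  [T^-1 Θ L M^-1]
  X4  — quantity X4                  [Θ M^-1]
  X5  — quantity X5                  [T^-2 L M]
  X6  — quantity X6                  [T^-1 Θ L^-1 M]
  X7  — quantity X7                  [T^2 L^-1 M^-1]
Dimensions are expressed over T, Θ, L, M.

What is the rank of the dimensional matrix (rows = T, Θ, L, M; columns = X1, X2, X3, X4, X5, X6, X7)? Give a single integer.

Write exponents as rows T,Θ,L,M / cols X1,X2,X3,X4,X5,X6,X7:
  T: [-1  0 -1  0 -2 -1  2]
  Θ: [ 0  1  1  1  0  1  0]
  L: [ 0  0  1  0  1 -1 -1]
  M: [ 1 -1 -1 -1  1  1 -1]
Echelon form has 3 nonzero rows (pivots: X1,X2,X3)

3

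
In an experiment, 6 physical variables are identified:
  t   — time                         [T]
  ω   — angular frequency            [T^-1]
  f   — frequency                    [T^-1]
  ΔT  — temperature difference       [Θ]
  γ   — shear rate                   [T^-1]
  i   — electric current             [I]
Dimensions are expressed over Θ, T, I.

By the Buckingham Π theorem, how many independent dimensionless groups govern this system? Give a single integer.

Dimensional matrix (Θ×T×I by t×ω×f×ΔT×γ×i):
  Θ: [ 0  0  0  1  0  0]
  T: [ 1 -1 -1  0 -1  0]
  I: [ 0  0  0  0  0  1]
Echelon form has 3 nonzero rows (pivots: t,ΔT,i)
6 vars − rank 3 = 3 Π groups

3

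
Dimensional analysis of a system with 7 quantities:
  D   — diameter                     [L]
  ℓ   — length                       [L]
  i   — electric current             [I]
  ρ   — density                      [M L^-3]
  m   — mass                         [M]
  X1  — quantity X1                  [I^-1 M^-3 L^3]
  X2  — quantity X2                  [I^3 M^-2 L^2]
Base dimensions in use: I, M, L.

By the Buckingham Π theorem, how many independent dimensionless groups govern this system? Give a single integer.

Exponent matrix [I,M,L] × [D,ℓ,i,ρ,m,X1,X2]:
  I: [ 0  0  1  0  0 -1  3]
  M: [ 0  0  0  1  1 -3 -2]
  L: [ 1  1  0 -3  0  3  2]
RREF → pivots at {D,i,ρ} ⇒ r = 3
Π count = n − r = 7 − 3 = 4

4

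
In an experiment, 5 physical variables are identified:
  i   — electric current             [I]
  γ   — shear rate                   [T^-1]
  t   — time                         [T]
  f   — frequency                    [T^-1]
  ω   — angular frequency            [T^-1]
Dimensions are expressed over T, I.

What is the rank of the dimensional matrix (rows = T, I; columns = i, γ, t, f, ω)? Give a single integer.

2

Write exponents as rows T,I / cols i,γ,t,f,ω:
  T: [ 0 -1  1 -1 -1]
  I: [ 1  0  0  0  0]
Row reduction gives pivot columns i,γ; rank = 2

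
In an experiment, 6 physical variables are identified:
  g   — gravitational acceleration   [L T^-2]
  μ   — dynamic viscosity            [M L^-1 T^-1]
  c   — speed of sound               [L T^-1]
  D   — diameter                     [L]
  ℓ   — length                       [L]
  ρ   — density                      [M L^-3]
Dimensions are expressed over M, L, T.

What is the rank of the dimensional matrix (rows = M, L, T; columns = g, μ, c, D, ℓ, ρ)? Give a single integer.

3

Dimensional matrix (M×L×T by g×μ×c×D×ℓ×ρ):
  M: [ 0  1  0  0  0  1]
  L: [ 1 -1  1  1  1 -3]
  T: [-2 -1 -1  0  0  0]
RREF → pivots at {g,μ,c} ⇒ r = 3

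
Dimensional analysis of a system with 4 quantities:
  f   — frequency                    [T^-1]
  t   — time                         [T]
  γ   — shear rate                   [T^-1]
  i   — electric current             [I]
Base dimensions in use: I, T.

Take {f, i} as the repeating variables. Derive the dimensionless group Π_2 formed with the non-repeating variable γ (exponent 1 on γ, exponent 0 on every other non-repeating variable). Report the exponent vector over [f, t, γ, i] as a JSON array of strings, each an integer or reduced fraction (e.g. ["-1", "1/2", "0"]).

Exponent matrix [I,T] × [f,t,γ,i]:
  I: [ 0  0  0  1]
  T: [-1  1 -1  0]
RREF → pivots at {f,i} ⇒ r = 2
Repeat: f,i; free: t,γ
RREF:
  r0: [   1   -1    1    0]
  r1: [   0    0    0    1]
Fix exponent of γ at 1, t at 0; solve each RREF row for its pivot's exponent:
  r0: exp(f) + (1)·1 = 0 ⇒ exp(f) = -1
  r1: exp(i) + (0)·1 = 0 ⇒ exp(i) = 0
Π_2 = f^-1 · γ

["-1", "0", "1", "0"]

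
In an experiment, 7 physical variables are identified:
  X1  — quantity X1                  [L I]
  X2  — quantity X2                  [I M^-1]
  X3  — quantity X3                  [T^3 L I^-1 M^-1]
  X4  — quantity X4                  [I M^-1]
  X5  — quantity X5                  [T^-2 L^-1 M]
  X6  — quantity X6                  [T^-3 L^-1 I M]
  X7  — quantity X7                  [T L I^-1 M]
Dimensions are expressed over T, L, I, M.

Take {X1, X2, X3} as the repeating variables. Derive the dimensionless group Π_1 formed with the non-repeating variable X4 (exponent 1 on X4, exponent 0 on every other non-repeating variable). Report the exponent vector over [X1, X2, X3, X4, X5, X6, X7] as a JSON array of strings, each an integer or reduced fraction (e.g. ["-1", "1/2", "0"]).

Exponent matrix [T,L,I,M] × [X1,X2,X3,X4,X5,X6,X7]:
  T: [ 0  0  3  0 -2 -3  1]
  L: [ 1  0  1  0 -1 -1  1]
  I: [ 1  1 -1  1  0  1 -1]
  M: [ 0 -1 -1 -1  1  1  1]
Echelon form has 3 nonzero rows (pivots: X1,X2,X3)
Pivot set = {X1,X2,X3}, free = {X4,X5,X6,X7}
RREF:
  r0: [   1    0    0    0 -1/3    0  2/3]
  r1: [   0    1    0    1 -1/3    0 -4/3]
  r2: [   0    0    1    0 -2/3   -1  1/3]
  r3: [   0    0    0    0    0    0    0]
Fix exponent of X4 at 1, X5 at 0, X6 at 0, X7 at 0; solve each RREF row for its pivot's exponent:
  r0: exp(X1) + (0)·1 = 0 ⇒ exp(X1) = 0
  r1: exp(X2) + (1)·1 = 0 ⇒ exp(X2) = -1
  r2: exp(X3) + (0)·1 = 0 ⇒ exp(X3) = 0
Π_1 = X2^-1 · X4

["0", "-1", "0", "1", "0", "0", "0"]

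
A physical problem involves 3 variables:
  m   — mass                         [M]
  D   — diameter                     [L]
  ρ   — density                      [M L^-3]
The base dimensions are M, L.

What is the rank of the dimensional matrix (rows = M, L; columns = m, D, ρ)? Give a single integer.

Write exponents as rows M,L / cols m,D,ρ:
  M: [ 1  0  1]
  L: [ 0  1 -3]
Row reduction gives pivot columns m,D; rank = 2

2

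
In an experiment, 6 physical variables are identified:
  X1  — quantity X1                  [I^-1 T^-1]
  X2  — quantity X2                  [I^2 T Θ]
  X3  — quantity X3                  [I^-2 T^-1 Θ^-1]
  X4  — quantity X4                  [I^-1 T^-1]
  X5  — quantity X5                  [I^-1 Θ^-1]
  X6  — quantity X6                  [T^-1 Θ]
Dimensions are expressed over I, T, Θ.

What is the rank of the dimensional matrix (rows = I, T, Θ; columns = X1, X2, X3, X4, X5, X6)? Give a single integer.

Write exponents as rows I,T,Θ / cols X1,X2,X3,X4,X5,X6:
  I: [-1  2 -2 -1 -1  0]
  T: [-1  1 -1 -1  0 -1]
  Θ: [ 0  1 -1  0 -1  1]
Echelon form has 2 nonzero rows (pivots: X1,X2)

2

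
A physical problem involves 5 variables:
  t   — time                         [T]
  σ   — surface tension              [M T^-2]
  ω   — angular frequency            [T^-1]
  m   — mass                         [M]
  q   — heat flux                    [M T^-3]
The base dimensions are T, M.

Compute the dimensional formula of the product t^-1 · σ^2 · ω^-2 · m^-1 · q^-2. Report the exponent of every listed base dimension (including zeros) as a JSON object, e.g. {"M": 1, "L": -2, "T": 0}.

Write exponents as rows T,M / cols t,σ,ω,m,q:
  T: [ 1 -2 -1  0 -3]
  M: [ 0  1  0  1  1]
  [T]: (-1)·1+(2)·-2+(-2)·-1+(-1)·0+(-2)·-3 = 3
  [M]: (-1)·0+(2)·1+(-2)·0+(-1)·1+(-2)·1 = -1
⇒ T^3 M^-1

{"T": 3, "M": -1}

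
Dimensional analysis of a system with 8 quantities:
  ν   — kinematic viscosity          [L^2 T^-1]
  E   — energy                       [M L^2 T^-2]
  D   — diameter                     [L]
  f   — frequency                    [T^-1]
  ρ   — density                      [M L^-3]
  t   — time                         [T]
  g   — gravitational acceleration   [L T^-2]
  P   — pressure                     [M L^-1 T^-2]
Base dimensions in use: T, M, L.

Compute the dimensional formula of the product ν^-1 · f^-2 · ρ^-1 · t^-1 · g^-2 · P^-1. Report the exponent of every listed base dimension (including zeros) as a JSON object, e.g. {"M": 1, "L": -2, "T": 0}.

Exponent matrix [T,M,L] × [ν,E,D,f,ρ,t,g,P]:
  T: [-1 -2  0 -1  0  1 -2 -2]
  M: [ 0  1  0  0  1  0  0  1]
  L: [ 2  2  1  0 -3  0  1 -1]
  [T]: (-1)·-1+(-2)·-1+(-1)·0+(-1)·1+(-2)·-2+(-1)·-2 = 8
  [M]: (-1)·0+(-2)·0+(-1)·1+(-1)·0+(-2)·0+(-1)·1 = -2
  [L]: (-1)·2+(-2)·0+(-1)·-3+(-1)·0+(-2)·1+(-1)·-1 = 0
⇒ T^8 M^-2

{"T": 8, "M": -2, "L": 0}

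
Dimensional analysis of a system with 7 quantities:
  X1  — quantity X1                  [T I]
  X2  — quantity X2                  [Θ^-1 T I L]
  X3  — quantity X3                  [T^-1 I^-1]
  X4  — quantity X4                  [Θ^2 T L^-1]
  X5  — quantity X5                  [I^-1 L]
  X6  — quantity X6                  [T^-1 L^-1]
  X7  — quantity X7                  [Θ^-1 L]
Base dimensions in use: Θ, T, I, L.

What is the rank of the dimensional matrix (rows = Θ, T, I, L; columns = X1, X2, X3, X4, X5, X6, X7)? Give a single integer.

Write exponents as rows Θ,T,I,L / cols X1,X2,X3,X4,X5,X6,X7:
  Θ: [ 0 -1  0  2  0  0 -1]
  T: [ 1  1 -1  1  0 -1  0]
  I: [ 1  1 -1  0 -1  0  0]
  L: [ 0  1  0 -1  1 -1  1]
RREF → pivots at {X1,X2,X4} ⇒ r = 3

3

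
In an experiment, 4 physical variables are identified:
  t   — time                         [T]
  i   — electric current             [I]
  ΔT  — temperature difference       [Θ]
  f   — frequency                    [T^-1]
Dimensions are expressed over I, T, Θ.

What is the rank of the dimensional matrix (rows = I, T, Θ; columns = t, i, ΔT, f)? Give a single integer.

3

Exponent matrix [I,T,Θ] × [t,i,ΔT,f]:
  I: [ 0  1  0  0]
  T: [ 1  0  0 -1]
  Θ: [ 0  0  1  0]
RREF → pivots at {t,i,ΔT} ⇒ r = 3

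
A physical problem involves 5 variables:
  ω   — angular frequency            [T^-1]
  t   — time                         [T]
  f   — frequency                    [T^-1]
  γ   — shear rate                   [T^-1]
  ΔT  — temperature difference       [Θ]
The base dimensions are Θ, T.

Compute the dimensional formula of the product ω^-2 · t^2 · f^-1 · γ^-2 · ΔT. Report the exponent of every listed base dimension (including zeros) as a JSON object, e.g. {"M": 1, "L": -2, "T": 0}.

{"Θ": 1, "T": 7}

Write exponents as rows Θ,T / cols ω,t,f,γ,ΔT:
  Θ: [ 0  0  0  0  1]
  T: [-1  1 -1 -1  0]
  [Θ]: (-2)·0+(2)·0+(-1)·0+(-2)·0+(1)·1 = 1
  [T]: (-2)·-1+(2)·1+(-1)·-1+(-2)·-1+(1)·0 = 7
⇒ Θ T^7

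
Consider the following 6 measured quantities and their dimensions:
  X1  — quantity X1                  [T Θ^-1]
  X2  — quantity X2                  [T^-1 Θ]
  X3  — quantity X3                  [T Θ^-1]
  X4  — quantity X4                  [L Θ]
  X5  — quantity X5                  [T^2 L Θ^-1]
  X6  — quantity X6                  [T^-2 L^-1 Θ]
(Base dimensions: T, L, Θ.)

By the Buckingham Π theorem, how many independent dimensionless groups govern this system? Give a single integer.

4

Dimensional matrix (T×L×Θ by X1×X2×X3×X4×X5×X6):
  T: [ 1 -1  1  0  2 -2]
  L: [ 0  0  0  1  1 -1]
  Θ: [-1  1 -1  1 -1  1]
Echelon form has 2 nonzero rows (pivots: X1,X4)
6 vars − rank 2 = 4 Π groups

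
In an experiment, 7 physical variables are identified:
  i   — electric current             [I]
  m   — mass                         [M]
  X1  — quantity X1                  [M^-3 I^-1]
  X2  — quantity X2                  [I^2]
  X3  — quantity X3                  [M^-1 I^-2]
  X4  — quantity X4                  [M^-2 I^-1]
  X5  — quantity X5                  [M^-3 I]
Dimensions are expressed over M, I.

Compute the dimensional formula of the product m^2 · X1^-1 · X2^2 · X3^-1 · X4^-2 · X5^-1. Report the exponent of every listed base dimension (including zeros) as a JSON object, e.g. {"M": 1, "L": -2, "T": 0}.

{"M": 13, "I": 8}

Write exponents as rows M,I / cols i,m,X1,X2,X3,X4,X5:
  M: [ 0  1 -3  0 -1 -2 -3]
  I: [ 1  0 -1  2 -2 -1  1]
  [M]: (2)·1+(-1)·-3+(2)·0+(-1)·-1+(-2)·-2+(-1)·-3 = 13
  [I]: (2)·0+(-1)·-1+(2)·2+(-1)·-2+(-2)·-1+(-1)·1 = 8
⇒ M^13 I^8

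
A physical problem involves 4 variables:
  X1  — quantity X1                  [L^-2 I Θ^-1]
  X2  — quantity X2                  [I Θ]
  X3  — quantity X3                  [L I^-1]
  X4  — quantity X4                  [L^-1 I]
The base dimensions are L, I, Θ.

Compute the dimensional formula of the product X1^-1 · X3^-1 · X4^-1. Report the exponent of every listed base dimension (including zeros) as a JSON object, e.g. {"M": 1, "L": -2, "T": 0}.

Exponent matrix [L,I,Θ] × [X1,X2,X3,X4]:
  L: [-2  0  1 -1]
  I: [ 1  1 -1  1]
  Θ: [-1  1  0  0]
  [L]: (-1)·-2+(-1)·1+(-1)·-1 = 2
  [I]: (-1)·1+(-1)·-1+(-1)·1 = -1
  [Θ]: (-1)·-1+(-1)·0+(-1)·0 = 1
⇒ L^2 I^-1 Θ

{"L": 2, "I": -1, "Θ": 1}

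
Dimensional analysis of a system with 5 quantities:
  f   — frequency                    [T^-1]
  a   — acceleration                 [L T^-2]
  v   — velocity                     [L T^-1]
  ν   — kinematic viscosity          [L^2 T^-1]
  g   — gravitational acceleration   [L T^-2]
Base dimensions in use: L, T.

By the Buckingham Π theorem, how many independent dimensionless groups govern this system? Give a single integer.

3

Write exponents as rows L,T / cols f,a,v,ν,g:
  L: [ 0  1  1  2  1]
  T: [-1 -2 -1 -1 -2]
RREF → pivots at {f,a} ⇒ r = 2
Π count = n − r = 5 − 2 = 3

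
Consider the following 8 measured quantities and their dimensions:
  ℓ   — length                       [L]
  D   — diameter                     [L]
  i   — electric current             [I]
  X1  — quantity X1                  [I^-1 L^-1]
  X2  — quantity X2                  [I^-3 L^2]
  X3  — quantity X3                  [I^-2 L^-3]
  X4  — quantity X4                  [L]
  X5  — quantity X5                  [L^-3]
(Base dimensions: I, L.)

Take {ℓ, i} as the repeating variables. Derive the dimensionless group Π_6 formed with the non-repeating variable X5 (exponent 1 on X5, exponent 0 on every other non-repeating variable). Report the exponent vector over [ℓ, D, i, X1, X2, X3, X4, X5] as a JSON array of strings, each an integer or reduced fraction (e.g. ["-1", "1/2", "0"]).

["3", "0", "0", "0", "0", "0", "0", "1"]

Write exponents as rows I,L / cols ℓ,D,i,X1,X2,X3,X4,X5:
  I: [ 0  0  1 -1 -3 -2  0  0]
  L: [ 1  1  0 -1  2 -3  1 -3]
RREF → pivots at {ℓ,i} ⇒ r = 2
Pivot set = {ℓ,i}, free = {D,X1,X2,X3,X4,X5}
RREF:
  r0: [   1    1    0   -1    2   -3    1   -3]
  r1: [   0    0    1   -1   -3   -2    0    0]
Fix exponent of X5 at 1, D at 0, X1 at 0, X2 at 0, X3 at 0, X4 at 0; solve each RREF row for its pivot's exponent:
  r0: exp(ℓ) + (-3)·1 = 0 ⇒ exp(ℓ) = 3
  r1: exp(i) + (0)·1 = 0 ⇒ exp(i) = 0
Π_6 = ℓ^3 · X5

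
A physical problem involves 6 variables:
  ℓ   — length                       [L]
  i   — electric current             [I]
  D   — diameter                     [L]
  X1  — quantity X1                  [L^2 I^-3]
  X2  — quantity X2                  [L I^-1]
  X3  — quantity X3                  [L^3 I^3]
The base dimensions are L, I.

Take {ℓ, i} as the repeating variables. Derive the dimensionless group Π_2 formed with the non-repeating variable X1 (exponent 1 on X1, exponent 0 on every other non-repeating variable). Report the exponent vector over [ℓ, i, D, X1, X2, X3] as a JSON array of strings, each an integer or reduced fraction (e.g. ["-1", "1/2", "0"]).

["-2", "3", "0", "1", "0", "0"]

Exponent matrix [L,I] × [ℓ,i,D,X1,X2,X3]:
  L: [ 1  0  1  2  1  3]
  I: [ 0  1  0 -3 -1  3]
Echelon form has 2 nonzero rows (pivots: ℓ,i)
Pivot set = {ℓ,i}, free = {D,X1,X2,X3}
RREF:
  r0: [   1    0    1    2    1    3]
  r1: [   0    1    0   -3   -1    3]
Fix exponent of X1 at 1, D at 0, X2 at 0, X3 at 0; solve each RREF row for its pivot's exponent:
  r0: exp(ℓ) + (2)·1 = 0 ⇒ exp(ℓ) = -2
  r1: exp(i) + (-3)·1 = 0 ⇒ exp(i) = 3
Π_2 = ℓ^-2 · i^3 · X1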